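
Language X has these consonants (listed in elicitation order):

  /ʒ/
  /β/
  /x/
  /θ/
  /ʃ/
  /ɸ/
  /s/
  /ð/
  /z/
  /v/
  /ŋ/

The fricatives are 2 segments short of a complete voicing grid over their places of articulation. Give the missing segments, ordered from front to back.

/f/, /ɣ/

Voiceless: /ɸ/ (bilabial), /θ/ (dental), /s/ (alveolar), /ʃ/ (postalveolar), /x/ (velar).
Voiced: /β/ (bilabial), /v/ (labiodental), /ð/ (dental), /z/ (alveolar), /ʒ/ (postalveolar).
Gaps, from front to back: labiodental lacks voiceless (/f/); velar lacks voiced (/ɣ/).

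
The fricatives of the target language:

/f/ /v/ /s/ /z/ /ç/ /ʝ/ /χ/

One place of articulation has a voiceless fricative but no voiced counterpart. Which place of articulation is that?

Voiceless: /f/ (labiodental), /s/ (alveolar), /ç/ (palatal), /χ/ (uvular).
Voiced: /v/ (labiodental), /z/ (alveolar), /ʝ/ (palatal).
Every place of articulation has a voiced member except uvular, where /ʁ/ would be expected.

uvular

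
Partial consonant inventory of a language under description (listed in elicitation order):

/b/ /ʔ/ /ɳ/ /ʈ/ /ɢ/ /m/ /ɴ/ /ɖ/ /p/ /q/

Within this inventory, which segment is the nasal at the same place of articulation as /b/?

/m/

/b/ is a voiced bilabial stop.
The nasal at the same place is a bilabial nasal — in this inventory, /m/.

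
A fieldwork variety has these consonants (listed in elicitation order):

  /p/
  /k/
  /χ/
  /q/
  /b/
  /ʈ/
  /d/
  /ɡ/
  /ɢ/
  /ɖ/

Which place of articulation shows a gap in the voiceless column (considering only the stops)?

alveolar

Voiceless: /p/ (bilabial), /ʈ/ (retroflex), /k/ (velar), /q/ (uvular).
Voiced: /b/ (bilabial), /d/ (alveolar), /ɖ/ (retroflex), /ɡ/ (velar), /ɢ/ (uvular).
Every place of articulation has a voiceless member except alveolar, where /t/ would be expected.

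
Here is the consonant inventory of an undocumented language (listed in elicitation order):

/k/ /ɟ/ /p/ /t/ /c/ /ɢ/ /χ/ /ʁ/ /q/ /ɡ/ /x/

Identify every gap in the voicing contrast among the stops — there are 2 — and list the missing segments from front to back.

Voiceless: /p/ (bilabial), /t/ (alveolar), /c/ (palatal), /k/ (velar), /q/ (uvular).
Voiced: /ɟ/ (palatal), /ɡ/ (velar), /ɢ/ (uvular).
Gaps, from front to back: bilabial lacks voiced (/b/); alveolar lacks voiced (/d/).

/b/, /d/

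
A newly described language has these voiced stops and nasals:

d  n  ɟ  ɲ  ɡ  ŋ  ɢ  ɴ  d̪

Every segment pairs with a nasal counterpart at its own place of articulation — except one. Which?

/d̪/

Alveolar: /d/ ~ /n/
Palatal: /ɟ/ ~ /ɲ/
Velar: /ɡ/ ~ /ŋ/
Uvular: /ɢ/ ~ /ɴ/
Dental: only /d̪/ (oral stop); no nasal partner.
So /d̪/ is the unpaired segment.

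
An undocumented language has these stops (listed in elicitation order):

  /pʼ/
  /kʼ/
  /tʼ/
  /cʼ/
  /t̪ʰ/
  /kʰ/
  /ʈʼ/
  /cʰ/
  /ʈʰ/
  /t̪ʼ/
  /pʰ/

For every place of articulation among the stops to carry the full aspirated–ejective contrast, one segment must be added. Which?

/tʰ/

Aspirated: /pʰ/ (bilabial), /t̪ʰ/ (dental), /ʈʰ/ (retroflex), /cʰ/ (palatal), /kʰ/ (velar).
Ejective: /pʼ/ (bilabial), /t̪ʼ/ (dental), /tʼ/ (alveolar), /ʈʼ/ (retroflex), /cʼ/ (palatal), /kʼ/ (velar).
The alveolar row has no aspirated member, so the gap is the aspirated alveolar stop /tʰ/.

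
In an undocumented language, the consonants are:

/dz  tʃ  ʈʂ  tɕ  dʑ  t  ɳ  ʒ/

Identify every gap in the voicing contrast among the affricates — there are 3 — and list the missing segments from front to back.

/ts/, /dʒ/, /ɖʐ/

alveolar: voiceless —, voiced /dz/.
postalveolar: voiceless /tʃ/, voiced —.
retroflex: voiceless /ʈʂ/, voiced —.
alveolo-palatal: voiceless /tɕ/, voiced /dʑ/.
Gaps, from front to back: alveolar lacks voiceless (/ts/); postalveolar lacks voiced (/dʒ/); retroflex lacks voiced (/ɖʐ/).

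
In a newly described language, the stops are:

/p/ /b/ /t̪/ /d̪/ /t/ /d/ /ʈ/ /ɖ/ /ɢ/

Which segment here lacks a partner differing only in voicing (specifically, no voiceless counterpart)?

/ɢ/

Bilabial: /p/ ~ /b/
Dental: /t̪/ ~ /d̪/
Alveolar: /t/ ~ /d/
Retroflex: /ʈ/ ~ /ɖ/
Uvular: only /ɢ/ (voiced); no voiceless partner.
So /ɢ/ is the unpaired segment.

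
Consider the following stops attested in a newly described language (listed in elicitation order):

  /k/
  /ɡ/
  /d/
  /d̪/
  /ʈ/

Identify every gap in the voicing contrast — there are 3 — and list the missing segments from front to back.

Voiceless: /ʈ/ (retroflex), /k/ (velar).
Voiced: /d̪/ (dental), /d/ (alveolar), /ɡ/ (velar).
Gaps, from front to back: dental lacks voiceless (/t̪/); alveolar lacks voiceless (/t/); retroflex lacks voiced (/ɖ/).

/t̪/, /t/, /ɖ/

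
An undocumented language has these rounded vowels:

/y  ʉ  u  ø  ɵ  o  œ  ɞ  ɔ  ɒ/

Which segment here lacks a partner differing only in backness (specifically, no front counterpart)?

High: /y/ ~ /ʉ/ ~ /u/
High-mid: /ø/ ~ /ɵ/ ~ /o/
Low-mid: /œ/ ~ /ɞ/ ~ /ɔ/
Low: only /ɒ/ (back); no front partner.
So /ɒ/ is the unpaired segment.

/ɒ/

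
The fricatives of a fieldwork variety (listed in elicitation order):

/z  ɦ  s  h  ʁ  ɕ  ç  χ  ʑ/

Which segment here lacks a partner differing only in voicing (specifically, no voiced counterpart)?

/ç/

Alveolar: /s/ ~ /z/
Alveolo-palatal: /ɕ/ ~ /ʑ/
Uvular: /χ/ ~ /ʁ/
Glottal: /h/ ~ /ɦ/
Palatal: only /ç/ (voiceless); no voiced partner.
So /ç/ is the unpaired segment.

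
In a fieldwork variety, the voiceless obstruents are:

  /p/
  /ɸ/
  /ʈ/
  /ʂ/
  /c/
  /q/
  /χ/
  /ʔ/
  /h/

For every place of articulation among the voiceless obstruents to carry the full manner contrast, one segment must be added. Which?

bilabial: stop /p/, fricative /ɸ/.
retroflex: stop /ʈ/, fricative /ʂ/.
palatal: stop /c/, fricative —.
uvular: stop /q/, fricative /χ/.
glottal: stop /ʔ/, fricative /h/.
The palatal row has no fricative member, so the gap is the palatal fricative /ç/.

/ç/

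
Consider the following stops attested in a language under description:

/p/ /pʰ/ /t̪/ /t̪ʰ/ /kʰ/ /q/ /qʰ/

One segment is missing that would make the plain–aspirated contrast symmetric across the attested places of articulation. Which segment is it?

/k/

bilabial: plain /p/, aspirated /pʰ/.
dental: plain /t̪/, aspirated /t̪ʰ/.
velar: plain —, aspirated /kʰ/.
uvular: plain /q/, aspirated /qʰ/.
The velar row has no plain member, so the gap is the plain velar stop /k/.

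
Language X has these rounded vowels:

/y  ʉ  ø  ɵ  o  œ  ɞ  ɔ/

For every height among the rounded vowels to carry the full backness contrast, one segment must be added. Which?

high: front /y/, central /ʉ/, back —.
high-mid: front /ø/, central /ɵ/, back /o/.
low-mid: front /œ/, central /ɞ/, back /ɔ/.
The high row has no back member, so the gap is the high back rounded vowel /u/.

/u/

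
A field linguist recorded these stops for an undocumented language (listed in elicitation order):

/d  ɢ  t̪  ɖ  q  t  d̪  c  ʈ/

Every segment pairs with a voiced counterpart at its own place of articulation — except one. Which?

/c/

Dental: /t̪/ ~ /d̪/
Alveolar: /t/ ~ /d/
Retroflex: /ʈ/ ~ /ɖ/
Uvular: /q/ ~ /ɢ/
Palatal: only /c/ (voiceless); no voiced partner.
So /c/ is the unpaired segment.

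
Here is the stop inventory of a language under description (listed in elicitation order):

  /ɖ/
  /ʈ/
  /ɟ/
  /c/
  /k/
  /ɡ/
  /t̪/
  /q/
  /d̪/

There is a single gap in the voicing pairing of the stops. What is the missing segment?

place of articulation  voiceless  voiced  
dental            t̪        d̪      
retroflex         ʈ         ɖ       
palatal           c         ɟ       
velar             k         ɡ       
uvular            q         —       
The uvular row has no voiced member, so the gap is the voiced uvular stop /ɢ/.

/ɢ/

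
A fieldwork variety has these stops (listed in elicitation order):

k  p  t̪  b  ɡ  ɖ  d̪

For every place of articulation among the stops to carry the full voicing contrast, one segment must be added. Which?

/ʈ/

Voiceless: /p/ (bilabial), /t̪/ (dental), /k/ (velar).
Voiced: /b/ (bilabial), /d̪/ (dental), /ɖ/ (retroflex), /ɡ/ (velar).
The retroflex row has no voiceless member, so the gap is the voiceless retroflex stop /ʈ/.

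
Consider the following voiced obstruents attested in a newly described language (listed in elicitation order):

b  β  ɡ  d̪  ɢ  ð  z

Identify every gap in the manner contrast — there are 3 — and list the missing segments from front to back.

bilabial: stop /b/, fricative /β/.
dental: stop /d̪/, fricative /ð/.
alveolar: stop —, fricative /z/.
velar: stop /ɡ/, fricative —.
uvular: stop /ɢ/, fricative —.
Gaps, from front to back: alveolar lacks stop (/d/); velar lacks fricative (/ɣ/); uvular lacks fricative (/ʁ/).

/d/, /ɣ/, /ʁ/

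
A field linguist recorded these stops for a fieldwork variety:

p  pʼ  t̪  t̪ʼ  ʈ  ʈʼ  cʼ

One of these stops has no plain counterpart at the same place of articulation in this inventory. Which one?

Bilabial: /p/ ~ /pʼ/
Dental: /t̪/ ~ /t̪ʼ/
Retroflex: /ʈ/ ~ /ʈʼ/
Palatal: only /cʼ/ (ejective); no plain partner.
So /cʼ/ is the unpaired segment.

/cʼ/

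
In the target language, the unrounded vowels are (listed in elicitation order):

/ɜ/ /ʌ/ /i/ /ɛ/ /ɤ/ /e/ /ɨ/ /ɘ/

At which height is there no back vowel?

high

high: front /i/, central /ɨ/, back —.
high-mid: front /e/, central /ɘ/, back /ɤ/.
low-mid: front /ɛ/, central /ɜ/, back /ʌ/.
Every height has a back member except high, where /ɯ/ would be expected.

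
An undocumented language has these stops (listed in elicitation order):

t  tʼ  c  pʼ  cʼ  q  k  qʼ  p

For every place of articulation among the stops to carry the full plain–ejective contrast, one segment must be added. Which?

/kʼ/

place of articulation  plain     ejective
bilabial          p         pʼ      
alveolar          t         tʼ      
palatal           c         cʼ      
velar             k         —       
uvular            q         qʼ      
The velar row has no ejective member, so the gap is the ejective velar stop /kʼ/.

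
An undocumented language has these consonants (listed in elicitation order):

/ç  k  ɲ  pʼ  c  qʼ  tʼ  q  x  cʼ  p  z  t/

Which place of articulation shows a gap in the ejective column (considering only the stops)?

bilabial: plain /p/, ejective /pʼ/.
alveolar: plain /t/, ejective /tʼ/.
palatal: plain /c/, ejective /cʼ/.
velar: plain /k/, ejective —.
uvular: plain /q/, ejective /qʼ/.
Every place of articulation has an ejective member except velar, where /kʼ/ would be expected.

velar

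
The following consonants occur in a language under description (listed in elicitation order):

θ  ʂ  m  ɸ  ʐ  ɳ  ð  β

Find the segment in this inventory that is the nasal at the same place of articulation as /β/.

/β/ is a voiced bilabial fricative.
The nasal at the same place is a bilabial nasal — in this inventory, /m/.

/m/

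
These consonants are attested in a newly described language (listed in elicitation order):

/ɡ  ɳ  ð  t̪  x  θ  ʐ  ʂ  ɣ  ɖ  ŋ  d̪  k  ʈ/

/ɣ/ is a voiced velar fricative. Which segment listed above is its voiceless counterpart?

The voiceless counterpart is a voiceless velar fricative — in this inventory, /x/.

/x/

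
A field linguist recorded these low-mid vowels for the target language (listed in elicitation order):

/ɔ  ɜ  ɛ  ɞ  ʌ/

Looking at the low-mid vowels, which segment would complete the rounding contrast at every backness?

backness          unrounded  rounded 
front             ɛ         —       
central           ɜ         ɞ       
back              ʌ         ɔ       
The front row has no rounded member, so the gap is the front rounded vowel /œ/.

/œ/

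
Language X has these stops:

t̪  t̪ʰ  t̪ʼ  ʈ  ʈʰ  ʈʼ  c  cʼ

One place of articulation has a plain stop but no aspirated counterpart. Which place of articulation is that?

palatal

Plain: /t̪/ (dental), /ʈ/ (retroflex), /c/ (palatal).
Aspirated: /t̪ʰ/ (dental), /ʈʰ/ (retroflex).
Ejective: /t̪ʼ/ (dental), /ʈʼ/ (retroflex), /cʼ/ (palatal).
Every place of articulation has an aspirated member except palatal, where /cʰ/ would be expected.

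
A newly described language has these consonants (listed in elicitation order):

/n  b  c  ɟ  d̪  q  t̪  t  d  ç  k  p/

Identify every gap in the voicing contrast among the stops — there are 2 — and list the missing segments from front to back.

/ɡ/, /ɢ/

place of articulation  voiceless  voiced  
bilabial          p         b       
dental            t̪        d̪      
alveolar          t         d       
palatal           c         ɟ       
velar             k         —       
uvular            q         —       
Gaps, from front to back: velar lacks voiced (/ɡ/); uvular lacks voiced (/ɢ/).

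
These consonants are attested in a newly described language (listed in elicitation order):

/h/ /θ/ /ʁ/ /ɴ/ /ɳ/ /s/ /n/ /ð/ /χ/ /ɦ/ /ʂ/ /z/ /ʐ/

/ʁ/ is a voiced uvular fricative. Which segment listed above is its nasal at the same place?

The nasal at the same place is an uvular nasal — in this inventory, /ɴ/.

/ɴ/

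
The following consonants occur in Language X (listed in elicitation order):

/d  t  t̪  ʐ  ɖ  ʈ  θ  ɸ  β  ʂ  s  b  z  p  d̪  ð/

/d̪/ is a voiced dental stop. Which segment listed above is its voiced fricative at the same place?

The voiced fricative at the same place is a voiced dental fricative — in this inventory, /ð/.

/ð/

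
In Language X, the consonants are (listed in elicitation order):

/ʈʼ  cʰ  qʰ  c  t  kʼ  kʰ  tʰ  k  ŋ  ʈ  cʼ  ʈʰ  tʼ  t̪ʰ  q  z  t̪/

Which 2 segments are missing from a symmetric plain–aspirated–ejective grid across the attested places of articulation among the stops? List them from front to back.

place of articulation  plain     aspirated  ejective
dental            t̪        t̪ʰ       —       
alveolar          t         tʰ        tʼ      
retroflex         ʈ         ʈʰ        ʈʼ      
palatal           c         cʰ        cʼ      
velar             k         kʰ        kʼ      
uvular            q         qʰ        —       
Gaps, from front to back: dental lacks ejective (/t̪ʼ/); uvular lacks ejective (/qʼ/).

/t̪ʼ/, /qʼ/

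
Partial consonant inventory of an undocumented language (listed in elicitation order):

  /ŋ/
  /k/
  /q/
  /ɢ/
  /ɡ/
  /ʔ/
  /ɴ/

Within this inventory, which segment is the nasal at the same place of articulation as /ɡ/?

/ɡ/ is a voiced velar stop.
The nasal at the same place is a velar nasal — in this inventory, /ŋ/.

/ŋ/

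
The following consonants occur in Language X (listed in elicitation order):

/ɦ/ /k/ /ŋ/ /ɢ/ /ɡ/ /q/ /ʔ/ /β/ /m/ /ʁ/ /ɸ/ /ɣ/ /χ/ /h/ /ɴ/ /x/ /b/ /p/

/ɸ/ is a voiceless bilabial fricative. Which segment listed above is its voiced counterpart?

/β/

The voiced counterpart is a voiced bilabial fricative — in this inventory, /β/.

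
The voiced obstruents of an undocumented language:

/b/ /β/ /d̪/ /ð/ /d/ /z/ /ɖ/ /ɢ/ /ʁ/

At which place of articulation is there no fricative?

retroflex

place of articulation  stop      fricative
bilabial          b         β       
dental            d̪        ð       
alveolar          d         z       
retroflex         ɖ         —       
uvular            ɢ         ʁ       
Every place of articulation has a fricative member except retroflex, where /ʐ/ would be expected.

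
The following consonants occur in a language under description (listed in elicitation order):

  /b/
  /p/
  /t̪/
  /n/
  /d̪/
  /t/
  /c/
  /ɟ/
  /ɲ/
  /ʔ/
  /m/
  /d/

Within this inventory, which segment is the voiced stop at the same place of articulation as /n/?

/n/ is an alveolar nasal.
The voiced stop at the same place is a voiced alveolar stop — in this inventory, /d/.

/d/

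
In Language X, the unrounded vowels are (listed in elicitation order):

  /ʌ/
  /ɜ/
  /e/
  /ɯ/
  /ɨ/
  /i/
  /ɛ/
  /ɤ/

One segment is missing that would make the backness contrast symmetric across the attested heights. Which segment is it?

/ɘ/

high: front /i/, central /ɨ/, back /ɯ/.
high-mid: front /e/, central —, back /ɤ/.
low-mid: front /ɛ/, central /ɜ/, back /ʌ/.
The high-mid row has no central member, so the gap is the high-mid central unrounded vowel /ɘ/.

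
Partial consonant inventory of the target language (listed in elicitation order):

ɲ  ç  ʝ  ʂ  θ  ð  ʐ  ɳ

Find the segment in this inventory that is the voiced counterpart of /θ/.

/ð/

/θ/ is a voiceless dental fricative.
The voiced counterpart is a voiced dental fricative — in this inventory, /ð/.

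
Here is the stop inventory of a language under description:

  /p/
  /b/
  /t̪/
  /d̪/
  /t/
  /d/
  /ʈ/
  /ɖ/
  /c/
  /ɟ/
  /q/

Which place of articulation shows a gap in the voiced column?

uvular

bilabial: voiceless /p/, voiced /b/.
dental: voiceless /t̪/, voiced /d̪/.
alveolar: voiceless /t/, voiced /d/.
retroflex: voiceless /ʈ/, voiced /ɖ/.
palatal: voiceless /c/, voiced /ɟ/.
uvular: voiceless /q/, voiced —.
Every place of articulation has a voiced member except uvular, where /ɢ/ would be expected.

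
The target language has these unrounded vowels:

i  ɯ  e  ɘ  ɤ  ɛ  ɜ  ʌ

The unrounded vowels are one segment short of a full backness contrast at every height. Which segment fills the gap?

height            front     central   back    
high              i         —         ɯ       
high-mid          e         ɘ         ɤ       
low-mid           ɛ         ɜ         ʌ       
The high row has no central member, so the gap is the high central unrounded vowel /ɨ/.

/ɨ/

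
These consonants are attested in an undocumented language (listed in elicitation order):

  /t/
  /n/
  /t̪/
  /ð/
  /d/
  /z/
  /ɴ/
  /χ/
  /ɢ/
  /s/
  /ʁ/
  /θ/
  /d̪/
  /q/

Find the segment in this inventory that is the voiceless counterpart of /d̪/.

/d̪/ is a voiced dental stop.
The voiceless counterpart is a voiceless dental stop — in this inventory, /t̪/.

/t̪/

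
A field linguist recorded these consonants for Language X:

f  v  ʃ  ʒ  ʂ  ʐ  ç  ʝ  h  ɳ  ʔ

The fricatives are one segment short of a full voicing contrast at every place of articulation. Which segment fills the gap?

/ɦ/

labiodental: voiceless /f/, voiced /v/.
postalveolar: voiceless /ʃ/, voiced /ʒ/.
retroflex: voiceless /ʂ/, voiced /ʐ/.
palatal: voiceless /ç/, voiced /ʝ/.
glottal: voiceless /h/, voiced —.
The glottal row has no voiced member, so the gap is the voiced glottal fricative /ɦ/.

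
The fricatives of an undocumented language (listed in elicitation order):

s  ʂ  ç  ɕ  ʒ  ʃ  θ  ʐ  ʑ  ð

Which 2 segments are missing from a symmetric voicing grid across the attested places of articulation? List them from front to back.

/z/, /ʝ/

Voiceless: /θ/ (dental), /s/ (alveolar), /ʃ/ (postalveolar), /ʂ/ (retroflex), /ɕ/ (alveolo-palatal), /ç/ (palatal).
Voiced: /ð/ (dental), /ʒ/ (postalveolar), /ʐ/ (retroflex), /ʑ/ (alveolo-palatal).
Gaps, from front to back: alveolar lacks voiced (/z/); palatal lacks voiced (/ʝ/).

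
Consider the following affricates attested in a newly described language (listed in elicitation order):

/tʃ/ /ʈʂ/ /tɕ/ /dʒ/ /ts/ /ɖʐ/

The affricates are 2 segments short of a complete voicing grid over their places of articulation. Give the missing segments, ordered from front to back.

Voiceless: /ts/ (alveolar), /tʃ/ (postalveolar), /ʈʂ/ (retroflex), /tɕ/ (alveolo-palatal).
Voiced: /dʒ/ (postalveolar), /ɖʐ/ (retroflex).
Gaps, from front to back: alveolar lacks voiced (/dz/); alveolo-palatal lacks voiced (/dʑ/).

/dz/, /dʑ/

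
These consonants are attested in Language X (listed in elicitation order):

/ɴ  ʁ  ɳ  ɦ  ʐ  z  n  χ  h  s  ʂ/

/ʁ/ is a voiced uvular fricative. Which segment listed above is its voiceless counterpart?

The voiceless counterpart is a voiceless uvular fricative — in this inventory, /χ/.

/χ/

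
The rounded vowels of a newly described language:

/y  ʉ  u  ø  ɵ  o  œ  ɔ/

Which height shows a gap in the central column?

high: front /y/, central /ʉ/, back /u/.
high-mid: front /ø/, central /ɵ/, back /o/.
low-mid: front /œ/, central —, back /ɔ/.
Every height has a central member except low-mid, where /ɞ/ would be expected.

low-mid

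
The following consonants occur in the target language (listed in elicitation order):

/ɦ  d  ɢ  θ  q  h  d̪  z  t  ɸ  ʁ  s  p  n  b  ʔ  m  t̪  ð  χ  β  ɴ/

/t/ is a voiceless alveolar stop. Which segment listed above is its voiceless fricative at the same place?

/s/

The voiceless fricative at the same place is a voiceless alveolar fricative — in this inventory, /s/.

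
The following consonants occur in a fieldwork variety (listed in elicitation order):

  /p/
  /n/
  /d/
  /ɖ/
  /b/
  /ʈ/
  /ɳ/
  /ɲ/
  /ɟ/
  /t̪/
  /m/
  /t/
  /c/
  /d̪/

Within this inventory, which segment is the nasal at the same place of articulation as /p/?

/p/ is a voiceless bilabial stop.
The nasal at the same place is a bilabial nasal — in this inventory, /m/.

/m/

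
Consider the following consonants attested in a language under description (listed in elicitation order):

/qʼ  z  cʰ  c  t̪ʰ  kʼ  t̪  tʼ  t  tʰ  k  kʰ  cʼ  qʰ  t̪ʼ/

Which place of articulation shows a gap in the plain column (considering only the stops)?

uvular

dental: plain /t̪/, aspirated /t̪ʰ/, ejective /t̪ʼ/.
alveolar: plain /t/, aspirated /tʰ/, ejective /tʼ/.
palatal: plain /c/, aspirated /cʰ/, ejective /cʼ/.
velar: plain /k/, aspirated /kʰ/, ejective /kʼ/.
uvular: plain —, aspirated /qʰ/, ejective /qʼ/.
Every place of articulation has a plain member except uvular, where /q/ would be expected.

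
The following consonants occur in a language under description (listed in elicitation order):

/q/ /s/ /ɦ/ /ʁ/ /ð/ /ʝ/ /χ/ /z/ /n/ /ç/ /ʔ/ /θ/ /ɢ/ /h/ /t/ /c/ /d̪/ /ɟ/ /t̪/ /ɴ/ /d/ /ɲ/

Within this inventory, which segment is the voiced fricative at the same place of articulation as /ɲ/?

/ʝ/

/ɲ/ is a palatal nasal.
The voiced fricative at the same place is a voiced palatal fricative — in this inventory, /ʝ/.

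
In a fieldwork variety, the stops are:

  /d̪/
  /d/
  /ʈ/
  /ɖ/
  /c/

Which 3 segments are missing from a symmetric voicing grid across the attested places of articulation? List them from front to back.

/t̪/, /t/, /ɟ/

place of articulation  voiceless  voiced  
dental            —         d̪      
alveolar          —         d       
retroflex         ʈ         ɖ       
palatal           c         —       
Gaps, from front to back: dental lacks voiceless (/t̪/); alveolar lacks voiceless (/t/); palatal lacks voiced (/ɟ/).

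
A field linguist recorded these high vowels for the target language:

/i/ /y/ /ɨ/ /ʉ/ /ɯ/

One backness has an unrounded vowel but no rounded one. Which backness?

back

Unrounded: /i/ (front), /ɨ/ (central), /ɯ/ (back).
Rounded: /y/ (front), /ʉ/ (central).
Every backness has a rounded member except back, where /u/ would be expected.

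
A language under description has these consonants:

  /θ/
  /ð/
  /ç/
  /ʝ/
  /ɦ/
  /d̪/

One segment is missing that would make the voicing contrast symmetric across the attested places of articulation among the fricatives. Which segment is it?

/h/

dental: voiceless /θ/, voiced /ð/.
palatal: voiceless /ç/, voiced /ʝ/.
glottal: voiceless —, voiced /ɦ/.
The glottal row has no voiceless member, so the gap is the voiceless glottal fricative /h/.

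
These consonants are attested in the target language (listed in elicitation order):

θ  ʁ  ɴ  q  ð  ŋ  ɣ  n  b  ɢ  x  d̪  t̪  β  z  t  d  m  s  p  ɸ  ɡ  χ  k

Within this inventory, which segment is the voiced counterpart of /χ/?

/χ/ is a voiceless uvular fricative.
The voiced counterpart is a voiced uvular fricative — in this inventory, /ʁ/.

/ʁ/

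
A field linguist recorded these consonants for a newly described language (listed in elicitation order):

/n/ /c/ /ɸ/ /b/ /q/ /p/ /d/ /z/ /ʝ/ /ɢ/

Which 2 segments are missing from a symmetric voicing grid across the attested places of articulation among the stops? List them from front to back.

/t/, /ɟ/

Voiceless: /p/ (bilabial), /c/ (palatal), /q/ (uvular).
Voiced: /b/ (bilabial), /d/ (alveolar), /ɢ/ (uvular).
Gaps, from front to back: alveolar lacks voiceless (/t/); palatal lacks voiced (/ɟ/).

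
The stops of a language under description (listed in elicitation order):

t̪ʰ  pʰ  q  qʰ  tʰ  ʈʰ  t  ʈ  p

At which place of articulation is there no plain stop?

place of articulation  plain     aspirated
bilabial          p         pʰ      
dental            —         t̪ʰ     
alveolar          t         tʰ      
retroflex         ʈ         ʈʰ      
uvular            q         qʰ      
Every place of articulation has a plain member except dental, where /t̪/ would be expected.

dental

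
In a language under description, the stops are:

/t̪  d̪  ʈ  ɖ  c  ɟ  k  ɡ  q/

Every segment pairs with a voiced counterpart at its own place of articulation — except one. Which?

Dental: /t̪/ ~ /d̪/
Retroflex: /ʈ/ ~ /ɖ/
Palatal: /c/ ~ /ɟ/
Velar: /k/ ~ /ɡ/
Uvular: only /q/ (voiceless); no voiced partner.
So /q/ is the unpaired segment.

/q/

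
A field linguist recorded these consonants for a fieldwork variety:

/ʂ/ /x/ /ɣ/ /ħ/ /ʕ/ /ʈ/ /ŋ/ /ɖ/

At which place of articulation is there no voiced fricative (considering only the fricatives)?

Voiceless: /ʂ/ (retroflex), /x/ (velar), /ħ/ (pharyngeal).
Voiced: /ɣ/ (velar), /ʕ/ (pharyngeal).
Every place of articulation has a voiced member except retroflex, where /ʐ/ would be expected.

retroflex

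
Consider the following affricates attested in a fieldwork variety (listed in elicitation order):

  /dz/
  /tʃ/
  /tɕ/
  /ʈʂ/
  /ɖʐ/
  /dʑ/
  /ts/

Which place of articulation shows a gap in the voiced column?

place of articulation  voiceless  voiced  
alveolar          ts        dz      
postalveolar      tʃ        —       
retroflex         ʈʂ        ɖʐ      
alveolo-palatal   tɕ        dʑ      
Every place of articulation has a voiced member except postalveolar, where /dʒ/ would be expected.

postalveolar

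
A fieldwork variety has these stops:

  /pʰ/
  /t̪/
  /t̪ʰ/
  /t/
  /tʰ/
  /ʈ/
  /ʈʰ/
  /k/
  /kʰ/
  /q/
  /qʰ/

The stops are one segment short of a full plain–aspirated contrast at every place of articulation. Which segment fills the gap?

/p/

place of articulation  plain     aspirated
bilabial          —         pʰ      
dental            t̪        t̪ʰ     
alveolar          t         tʰ      
retroflex         ʈ         ʈʰ      
velar             k         kʰ      
uvular            q         qʰ      
The bilabial row has no plain member, so the gap is the plain bilabial stop /p/.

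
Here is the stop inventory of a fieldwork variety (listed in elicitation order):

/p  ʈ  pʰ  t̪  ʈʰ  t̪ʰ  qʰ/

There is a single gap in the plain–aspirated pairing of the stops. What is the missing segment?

/q/

Plain: /p/ (bilabial), /t̪/ (dental), /ʈ/ (retroflex).
Aspirated: /pʰ/ (bilabial), /t̪ʰ/ (dental), /ʈʰ/ (retroflex), /qʰ/ (uvular).
The uvular row has no plain member, so the gap is the plain uvular stop /q/.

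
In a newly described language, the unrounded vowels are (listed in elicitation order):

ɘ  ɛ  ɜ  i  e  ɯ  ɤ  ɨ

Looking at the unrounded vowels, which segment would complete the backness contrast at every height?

/ʌ/

high: front /i/, central /ɨ/, back /ɯ/.
high-mid: front /e/, central /ɘ/, back /ɤ/.
low-mid: front /ɛ/, central /ɜ/, back —.
The low-mid row has no back member, so the gap is the low-mid back unrounded vowel /ʌ/.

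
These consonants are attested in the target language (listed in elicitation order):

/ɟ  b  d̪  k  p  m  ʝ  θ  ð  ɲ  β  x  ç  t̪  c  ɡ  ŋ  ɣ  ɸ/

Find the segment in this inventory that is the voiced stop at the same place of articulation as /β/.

/b/

/β/ is a voiced bilabial fricative.
The voiced stop at the same place is a voiced bilabial stop — in this inventory, /b/.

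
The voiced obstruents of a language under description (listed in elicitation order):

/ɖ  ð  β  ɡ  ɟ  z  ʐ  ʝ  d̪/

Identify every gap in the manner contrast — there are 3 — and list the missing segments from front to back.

/b/, /d/, /ɣ/

bilabial: stop —, fricative /β/.
dental: stop /d̪/, fricative /ð/.
alveolar: stop —, fricative /z/.
retroflex: stop /ɖ/, fricative /ʐ/.
palatal: stop /ɟ/, fricative /ʝ/.
velar: stop /ɡ/, fricative —.
Gaps, from front to back: bilabial lacks stop (/b/); alveolar lacks stop (/d/); velar lacks fricative (/ɣ/).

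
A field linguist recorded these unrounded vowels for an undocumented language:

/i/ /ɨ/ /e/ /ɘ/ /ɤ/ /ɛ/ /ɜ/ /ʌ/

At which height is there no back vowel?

high

high: front /i/, central /ɨ/, back —.
high-mid: front /e/, central /ɘ/, back /ɤ/.
low-mid: front /ɛ/, central /ɜ/, back /ʌ/.
Every height has a back member except high, where /ɯ/ would be expected.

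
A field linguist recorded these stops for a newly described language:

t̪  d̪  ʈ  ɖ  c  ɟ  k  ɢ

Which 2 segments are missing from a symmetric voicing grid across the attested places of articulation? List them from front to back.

/ɡ/, /q/

Voiceless: /t̪/ (dental), /ʈ/ (retroflex), /c/ (palatal), /k/ (velar).
Voiced: /d̪/ (dental), /ɖ/ (retroflex), /ɟ/ (palatal), /ɢ/ (uvular).
Gaps, from front to back: velar lacks voiced (/ɡ/); uvular lacks voiceless (/q/).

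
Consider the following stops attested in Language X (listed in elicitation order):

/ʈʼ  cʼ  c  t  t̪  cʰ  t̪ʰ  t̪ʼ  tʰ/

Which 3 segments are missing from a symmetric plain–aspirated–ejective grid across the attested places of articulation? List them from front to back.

/tʼ/, /ʈ/, /ʈʰ/

place of articulation  plain     aspirated  ejective
dental            t̪        t̪ʰ       t̪ʼ     
alveolar          t         tʰ        —       
retroflex         —         —         ʈʼ      
palatal           c         cʰ        cʼ      
Gaps, from front to back: alveolar lacks ejective (/tʼ/); retroflex lacks plain (/ʈ/); retroflex lacks aspirated (/ʈʰ/).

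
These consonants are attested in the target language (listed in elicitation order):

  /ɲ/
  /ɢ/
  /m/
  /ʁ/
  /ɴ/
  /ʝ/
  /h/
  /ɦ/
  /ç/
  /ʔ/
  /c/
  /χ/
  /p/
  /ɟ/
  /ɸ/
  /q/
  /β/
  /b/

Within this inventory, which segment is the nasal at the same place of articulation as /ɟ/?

/ɲ/

/ɟ/ is a voiced palatal stop.
The nasal at the same place is a palatal nasal — in this inventory, /ɲ/.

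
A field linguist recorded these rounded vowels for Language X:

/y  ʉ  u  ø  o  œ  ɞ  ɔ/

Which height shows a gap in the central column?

high-mid

Front: /y/ (high), /ø/ (high-mid), /œ/ (low-mid).
Central: /ʉ/ (high), /ɞ/ (low-mid).
Back: /u/ (high), /o/ (high-mid), /ɔ/ (low-mid).
Every height has a central member except high-mid, where /ɵ/ would be expected.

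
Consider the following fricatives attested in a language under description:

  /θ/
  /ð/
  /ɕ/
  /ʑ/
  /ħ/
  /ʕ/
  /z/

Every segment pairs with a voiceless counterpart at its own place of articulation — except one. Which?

Dental: /θ/ ~ /ð/
Alveolo-palatal: /ɕ/ ~ /ʑ/
Pharyngeal: /ħ/ ~ /ʕ/
Alveolar: only /z/ (voiced); no voiceless partner.
So /z/ is the unpaired segment.

/z/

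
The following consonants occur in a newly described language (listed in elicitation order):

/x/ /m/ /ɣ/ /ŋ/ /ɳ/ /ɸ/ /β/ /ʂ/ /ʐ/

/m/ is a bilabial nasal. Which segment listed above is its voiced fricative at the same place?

The voiced fricative at the same place is a voiced bilabial fricative — in this inventory, /β/.

/β/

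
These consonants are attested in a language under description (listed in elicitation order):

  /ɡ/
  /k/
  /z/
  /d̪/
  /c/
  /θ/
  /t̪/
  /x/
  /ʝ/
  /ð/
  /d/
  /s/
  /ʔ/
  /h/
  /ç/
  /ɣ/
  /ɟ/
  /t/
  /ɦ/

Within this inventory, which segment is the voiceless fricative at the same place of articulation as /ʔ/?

/h/

/ʔ/ is a voiceless glottal stop.
The voiceless fricative at the same place is a voiceless glottal fricative — in this inventory, /h/.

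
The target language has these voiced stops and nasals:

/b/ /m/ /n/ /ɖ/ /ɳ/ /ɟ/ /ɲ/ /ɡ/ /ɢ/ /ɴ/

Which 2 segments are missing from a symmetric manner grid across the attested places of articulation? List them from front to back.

place of articulation  oral stop  nasal   
bilabial          b         m       
alveolar          —         n       
retroflex         ɖ         ɳ       
palatal           ɟ         ɲ       
velar             ɡ         —       
uvular            ɢ         ɴ       
Gaps, from front to back: alveolar lacks oral stop (/d/); velar lacks nasal (/ŋ/).

/d/, /ŋ/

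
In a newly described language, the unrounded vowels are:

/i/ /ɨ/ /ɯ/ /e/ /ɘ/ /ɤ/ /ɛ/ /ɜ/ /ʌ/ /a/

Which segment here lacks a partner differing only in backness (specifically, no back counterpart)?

High: /i/ ~ /ɨ/ ~ /ɯ/
High-mid: /e/ ~ /ɘ/ ~ /ɤ/
Low-mid: /ɛ/ ~ /ɜ/ ~ /ʌ/
Low: only /a/ (front); no back partner.
So /a/ is the unpaired segment.

/a/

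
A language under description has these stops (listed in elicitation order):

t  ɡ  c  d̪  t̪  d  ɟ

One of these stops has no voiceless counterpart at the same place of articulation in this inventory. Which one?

/ɡ/

Dental: /t̪/ ~ /d̪/
Alveolar: /t/ ~ /d/
Palatal: /c/ ~ /ɟ/
Velar: only /ɡ/ (voiced); no voiceless partner.
So /ɡ/ is the unpaired segment.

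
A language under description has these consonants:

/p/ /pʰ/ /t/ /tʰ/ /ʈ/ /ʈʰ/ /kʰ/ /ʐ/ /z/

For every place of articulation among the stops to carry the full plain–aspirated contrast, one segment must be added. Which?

/k/

Plain: /p/ (bilabial), /t/ (alveolar), /ʈ/ (retroflex).
Aspirated: /pʰ/ (bilabial), /tʰ/ (alveolar), /ʈʰ/ (retroflex), /kʰ/ (velar).
The velar row has no plain member, so the gap is the plain velar stop /k/.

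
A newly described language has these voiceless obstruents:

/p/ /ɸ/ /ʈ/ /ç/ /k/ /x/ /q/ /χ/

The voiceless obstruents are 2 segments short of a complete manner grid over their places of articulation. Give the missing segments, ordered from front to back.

/ʂ/, /c/

Stop: /p/ (bilabial), /ʈ/ (retroflex), /k/ (velar), /q/ (uvular).
Fricative: /ɸ/ (bilabial), /ç/ (palatal), /x/ (velar), /χ/ (uvular).
Gaps, from front to back: retroflex lacks fricative (/ʂ/); palatal lacks stop (/c/).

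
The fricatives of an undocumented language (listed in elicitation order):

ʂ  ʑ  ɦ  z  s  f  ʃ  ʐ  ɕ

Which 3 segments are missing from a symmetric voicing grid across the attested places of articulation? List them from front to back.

/v/, /ʒ/, /h/

labiodental: voiceless /f/, voiced —.
alveolar: voiceless /s/, voiced /z/.
postalveolar: voiceless /ʃ/, voiced —.
retroflex: voiceless /ʂ/, voiced /ʐ/.
alveolo-palatal: voiceless /ɕ/, voiced /ʑ/.
glottal: voiceless —, voiced /ɦ/.
Gaps, from front to back: labiodental lacks voiced (/v/); postalveolar lacks voiced (/ʒ/); glottal lacks voiceless (/h/).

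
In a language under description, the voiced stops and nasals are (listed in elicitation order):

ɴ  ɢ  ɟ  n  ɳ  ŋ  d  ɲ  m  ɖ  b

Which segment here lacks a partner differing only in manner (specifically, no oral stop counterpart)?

/ŋ/

Bilabial: /b/ ~ /m/
Alveolar: /d/ ~ /n/
Retroflex: /ɖ/ ~ /ɳ/
Palatal: /ɟ/ ~ /ɲ/
Uvular: /ɢ/ ~ /ɴ/
Velar: only /ŋ/ (nasal); no oral stop partner.
So /ŋ/ is the unpaired segment.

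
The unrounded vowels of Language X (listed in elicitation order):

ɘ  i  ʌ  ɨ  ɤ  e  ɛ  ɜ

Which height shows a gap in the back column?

height            front     central   back    
high              i         ɨ         —       
high-mid          e         ɘ         ɤ       
low-mid           ɛ         ɜ         ʌ       
Every height has a back member except high, where /ɯ/ would be expected.

high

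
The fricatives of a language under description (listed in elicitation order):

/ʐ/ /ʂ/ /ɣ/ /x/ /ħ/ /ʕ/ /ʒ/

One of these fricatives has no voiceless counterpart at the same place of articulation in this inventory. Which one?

/ʒ/

Retroflex: /ʂ/ ~ /ʐ/
Velar: /x/ ~ /ɣ/
Pharyngeal: /ħ/ ~ /ʕ/
Postalveolar: only /ʒ/ (voiced); no voiceless partner.
So /ʒ/ is the unpaired segment.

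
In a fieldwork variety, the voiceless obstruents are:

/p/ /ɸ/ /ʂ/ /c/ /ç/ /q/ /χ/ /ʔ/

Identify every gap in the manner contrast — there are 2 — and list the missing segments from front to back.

Stop: /p/ (bilabial), /c/ (palatal), /q/ (uvular), /ʔ/ (glottal).
Fricative: /ɸ/ (bilabial), /ʂ/ (retroflex), /ç/ (palatal), /χ/ (uvular).
Gaps, from front to back: retroflex lacks stop (/ʈ/); glottal lacks fricative (/h/).

/ʈ/, /h/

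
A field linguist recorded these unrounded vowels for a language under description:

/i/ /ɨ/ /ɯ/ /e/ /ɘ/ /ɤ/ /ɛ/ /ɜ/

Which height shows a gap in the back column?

Front: /i/ (high), /e/ (high-mid), /ɛ/ (low-mid).
Central: /ɨ/ (high), /ɘ/ (high-mid), /ɜ/ (low-mid).
Back: /ɯ/ (high), /ɤ/ (high-mid).
Every height has a back member except low-mid, where /ʌ/ would be expected.

low-mid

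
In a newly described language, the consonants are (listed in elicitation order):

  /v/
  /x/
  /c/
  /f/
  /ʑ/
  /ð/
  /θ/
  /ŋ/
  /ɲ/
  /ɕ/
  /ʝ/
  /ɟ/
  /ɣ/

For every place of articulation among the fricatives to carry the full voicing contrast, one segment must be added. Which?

place of articulation  voiceless  voiced  
labiodental       f         v       
dental            θ         ð       
alveolo-palatal   ɕ         ʑ       
palatal           —         ʝ       
velar             x         ɣ       
The palatal row has no voiceless member, so the gap is the voiceless palatal fricative /ç/.

/ç/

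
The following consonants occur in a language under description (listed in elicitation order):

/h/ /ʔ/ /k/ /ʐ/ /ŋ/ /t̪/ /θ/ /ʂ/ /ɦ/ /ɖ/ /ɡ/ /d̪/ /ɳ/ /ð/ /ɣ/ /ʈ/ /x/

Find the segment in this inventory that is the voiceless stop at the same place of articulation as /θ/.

/θ/ is a voiceless dental fricative.
The voiceless stop at the same place is a voiceless dental stop — in this inventory, /t̪/.

/t̪/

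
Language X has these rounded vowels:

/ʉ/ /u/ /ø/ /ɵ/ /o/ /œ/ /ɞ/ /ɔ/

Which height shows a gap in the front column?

high: front —, central /ʉ/, back /u/.
high-mid: front /ø/, central /ɵ/, back /o/.
low-mid: front /œ/, central /ɞ/, back /ɔ/.
Every height has a front member except high, where /y/ would be expected.

high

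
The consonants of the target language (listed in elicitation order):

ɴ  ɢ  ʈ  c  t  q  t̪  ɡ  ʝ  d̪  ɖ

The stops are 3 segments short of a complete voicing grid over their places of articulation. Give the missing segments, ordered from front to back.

/d/, /ɟ/, /k/

dental: voiceless /t̪/, voiced /d̪/.
alveolar: voiceless /t/, voiced —.
retroflex: voiceless /ʈ/, voiced /ɖ/.
palatal: voiceless /c/, voiced —.
velar: voiceless —, voiced /ɡ/.
uvular: voiceless /q/, voiced /ɢ/.
Gaps, from front to back: alveolar lacks voiced (/d/); palatal lacks voiced (/ɟ/); velar lacks voiceless (/k/).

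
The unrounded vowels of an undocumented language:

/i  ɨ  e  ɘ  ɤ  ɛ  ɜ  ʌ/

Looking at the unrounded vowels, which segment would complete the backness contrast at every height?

Front: /i/ (high), /e/ (high-mid), /ɛ/ (low-mid).
Central: /ɨ/ (high), /ɘ/ (high-mid), /ɜ/ (low-mid).
Back: /ɤ/ (high-mid), /ʌ/ (low-mid).
The high row has no back member, so the gap is the high back unrounded vowel /ɯ/.

/ɯ/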